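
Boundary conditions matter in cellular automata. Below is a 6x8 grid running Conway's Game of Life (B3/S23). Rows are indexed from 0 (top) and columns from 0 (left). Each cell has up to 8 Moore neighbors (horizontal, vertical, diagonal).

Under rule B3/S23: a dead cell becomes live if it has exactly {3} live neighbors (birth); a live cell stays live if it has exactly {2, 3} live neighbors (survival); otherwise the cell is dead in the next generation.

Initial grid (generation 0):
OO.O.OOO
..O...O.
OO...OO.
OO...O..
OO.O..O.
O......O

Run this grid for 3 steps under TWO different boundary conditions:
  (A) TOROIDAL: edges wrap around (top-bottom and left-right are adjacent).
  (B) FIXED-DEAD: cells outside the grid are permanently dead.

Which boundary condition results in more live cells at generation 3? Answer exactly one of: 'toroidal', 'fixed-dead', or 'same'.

Under TOROIDAL boundary, generation 3:
........
..OO..O.
OO..O.OO
O..OOOOO
OO....OO
.O....O.
Population = 20

Under FIXED-DEAD boundary, generation 3:
.OOOOOO.
....O..O
.O..OO..
OO..OO..
OO..O...
........
Population = 18

Comparison: toroidal=20, fixed-dead=18 -> toroidal

Answer: toroidal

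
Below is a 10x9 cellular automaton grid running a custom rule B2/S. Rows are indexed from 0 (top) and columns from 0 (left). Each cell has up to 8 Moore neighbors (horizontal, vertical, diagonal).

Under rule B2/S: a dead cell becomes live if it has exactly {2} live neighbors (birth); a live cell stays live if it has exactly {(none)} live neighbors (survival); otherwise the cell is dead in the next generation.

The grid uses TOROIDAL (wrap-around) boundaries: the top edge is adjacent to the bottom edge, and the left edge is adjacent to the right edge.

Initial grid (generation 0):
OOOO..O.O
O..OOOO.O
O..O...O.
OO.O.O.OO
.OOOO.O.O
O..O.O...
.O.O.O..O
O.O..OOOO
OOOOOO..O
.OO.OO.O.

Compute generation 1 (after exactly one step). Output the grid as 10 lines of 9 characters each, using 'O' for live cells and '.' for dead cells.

Answer: .........
.........
.........
.........
.........
.........
.........
.........
.........
.........

Derivation:
Simulating step by step:
Generation 0 (given above): 52 live cells
Generation 1: 0 live cells
(generation 1 grid is the final answer)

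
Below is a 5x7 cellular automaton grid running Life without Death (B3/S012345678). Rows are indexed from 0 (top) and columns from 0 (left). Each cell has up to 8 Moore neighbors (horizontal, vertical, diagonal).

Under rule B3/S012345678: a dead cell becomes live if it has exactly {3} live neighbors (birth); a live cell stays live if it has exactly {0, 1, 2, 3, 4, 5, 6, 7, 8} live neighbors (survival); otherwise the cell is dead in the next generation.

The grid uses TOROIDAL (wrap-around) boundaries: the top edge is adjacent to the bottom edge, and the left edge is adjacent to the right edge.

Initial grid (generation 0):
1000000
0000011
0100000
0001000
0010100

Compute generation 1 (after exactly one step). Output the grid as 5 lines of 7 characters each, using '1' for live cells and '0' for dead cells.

Simulating step by step:
Generation 0 (given above): 7 live cells
Generation 1: 12 live cells
(generation 1 grid is the final answer)

Answer: 1000011
1000011
0100000
0011000
0011100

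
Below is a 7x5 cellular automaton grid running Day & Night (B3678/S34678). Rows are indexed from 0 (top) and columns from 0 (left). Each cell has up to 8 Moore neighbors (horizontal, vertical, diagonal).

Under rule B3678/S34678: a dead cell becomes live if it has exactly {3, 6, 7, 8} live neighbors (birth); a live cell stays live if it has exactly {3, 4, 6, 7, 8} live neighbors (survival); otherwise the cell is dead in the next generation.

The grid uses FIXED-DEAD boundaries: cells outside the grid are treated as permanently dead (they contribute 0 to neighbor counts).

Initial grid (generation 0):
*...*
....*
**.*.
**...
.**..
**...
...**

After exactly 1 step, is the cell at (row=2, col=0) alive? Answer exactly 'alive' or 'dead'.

Answer: alive

Derivation:
Simulating step by step:
Generation 0 (given above): 14 live cells
Generation 1: 10 live cells
.....
**.*.
***..
*....
..*..
.*.*.
.....

Cell (2,0) at generation 1: 1 -> alive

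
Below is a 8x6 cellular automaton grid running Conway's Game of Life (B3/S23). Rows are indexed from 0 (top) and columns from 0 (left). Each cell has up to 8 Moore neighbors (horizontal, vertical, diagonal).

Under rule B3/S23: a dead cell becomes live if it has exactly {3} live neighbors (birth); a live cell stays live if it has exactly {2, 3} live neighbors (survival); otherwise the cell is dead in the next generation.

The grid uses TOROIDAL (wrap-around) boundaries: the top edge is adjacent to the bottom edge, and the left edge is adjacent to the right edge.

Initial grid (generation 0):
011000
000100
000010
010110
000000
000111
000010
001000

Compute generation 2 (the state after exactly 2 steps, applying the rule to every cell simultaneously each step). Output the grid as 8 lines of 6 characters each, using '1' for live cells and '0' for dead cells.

Simulating step by step:
Generation 0 (given above): 12 live cells
Generation 1: 19 live cells
011100
001100
001010
000110
001001
000111
000011
011100
Generation 2: 15 live cells
(generation 2 grid is the final answer)

Answer: 000010
000010
001010
001011
001001
100100
100001
110000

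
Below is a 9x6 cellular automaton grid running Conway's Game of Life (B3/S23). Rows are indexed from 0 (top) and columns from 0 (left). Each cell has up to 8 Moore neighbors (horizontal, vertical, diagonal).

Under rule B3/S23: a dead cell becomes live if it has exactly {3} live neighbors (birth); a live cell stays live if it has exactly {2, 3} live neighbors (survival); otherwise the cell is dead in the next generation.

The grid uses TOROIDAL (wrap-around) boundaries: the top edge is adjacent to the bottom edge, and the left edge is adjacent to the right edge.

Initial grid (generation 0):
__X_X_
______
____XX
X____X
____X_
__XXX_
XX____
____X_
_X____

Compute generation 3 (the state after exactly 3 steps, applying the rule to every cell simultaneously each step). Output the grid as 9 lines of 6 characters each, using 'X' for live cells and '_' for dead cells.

Answer: ______
__XXX_
XX_XX_
X_X_X_
X_XX__
XXX___
_XX_XX
X___XX
X_XX_X

Derivation:
Simulating step by step:
Generation 0 (given above): 14 live cells
Generation 1: 20 live cells
______
___XXX
X___XX
X_____
____X_
_XXXXX
_XX_XX
XX____
___X__
Generation 2: 17 live cells
___X__
X__X__
X__X__
X___X_
XXX_X_
_X____
______
XX_XXX
______
Generation 3: 27 live cells
(generation 3 grid is the final answer)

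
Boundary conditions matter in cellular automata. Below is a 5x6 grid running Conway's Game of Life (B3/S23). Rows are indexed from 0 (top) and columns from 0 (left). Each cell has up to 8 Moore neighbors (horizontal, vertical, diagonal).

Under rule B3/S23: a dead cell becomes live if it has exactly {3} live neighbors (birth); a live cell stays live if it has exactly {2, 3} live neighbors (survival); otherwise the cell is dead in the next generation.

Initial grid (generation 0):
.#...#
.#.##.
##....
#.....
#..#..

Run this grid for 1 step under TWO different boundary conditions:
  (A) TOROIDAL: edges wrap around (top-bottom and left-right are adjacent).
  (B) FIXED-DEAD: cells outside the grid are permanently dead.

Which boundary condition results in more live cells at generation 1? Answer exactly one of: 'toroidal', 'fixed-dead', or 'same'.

Answer: toroidal

Derivation:
Under TOROIDAL boundary, generation 1:
.#.#.#
.#..##
###..#
#....#
##...#
Population = 15

Under FIXED-DEAD boundary, generation 1:
..#.#.
.#..#.
###...
#.....
......
Population = 8

Comparison: toroidal=15, fixed-dead=8 -> toroidal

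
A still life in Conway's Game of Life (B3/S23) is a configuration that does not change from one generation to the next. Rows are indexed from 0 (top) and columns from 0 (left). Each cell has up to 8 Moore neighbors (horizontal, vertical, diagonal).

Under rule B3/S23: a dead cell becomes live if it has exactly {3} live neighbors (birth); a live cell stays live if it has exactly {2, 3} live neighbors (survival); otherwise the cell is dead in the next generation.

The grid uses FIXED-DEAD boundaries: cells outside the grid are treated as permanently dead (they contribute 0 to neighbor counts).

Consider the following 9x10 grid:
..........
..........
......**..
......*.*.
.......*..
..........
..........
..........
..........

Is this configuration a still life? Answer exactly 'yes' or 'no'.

Answer: yes

Derivation:
Compute generation 1 and compare to generation 0 (given above):
Generation 1:
..........
..........
......**..
......*.*.
.......*..
..........
..........
..........
..........
The grids are IDENTICAL -> still life.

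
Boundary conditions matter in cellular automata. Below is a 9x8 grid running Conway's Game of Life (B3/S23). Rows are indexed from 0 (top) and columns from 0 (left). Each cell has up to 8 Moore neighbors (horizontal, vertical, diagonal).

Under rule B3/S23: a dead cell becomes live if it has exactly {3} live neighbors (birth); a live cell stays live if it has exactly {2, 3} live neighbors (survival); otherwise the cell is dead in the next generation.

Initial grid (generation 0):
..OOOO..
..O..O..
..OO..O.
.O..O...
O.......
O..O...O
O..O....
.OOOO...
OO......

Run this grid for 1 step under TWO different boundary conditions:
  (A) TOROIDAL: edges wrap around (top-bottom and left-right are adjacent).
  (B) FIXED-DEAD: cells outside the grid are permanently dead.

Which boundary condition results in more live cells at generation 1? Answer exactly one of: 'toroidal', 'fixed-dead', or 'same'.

Under TOROIDAL boundary, generation 1:
..OOOO..
.O...OO.
.OOOOO..
.OOO....
OO.....O
OO.....O
O......O
...OO...
O....O..
Population = 27

Under FIXED-DEAD boundary, generation 1:
..OOOO..
.O...OO.
.OOOOO..
.OOO....
OO......
OO......
O.......
...OO...
OO.O....
Population = 25

Comparison: toroidal=27, fixed-dead=25 -> toroidal

Answer: toroidal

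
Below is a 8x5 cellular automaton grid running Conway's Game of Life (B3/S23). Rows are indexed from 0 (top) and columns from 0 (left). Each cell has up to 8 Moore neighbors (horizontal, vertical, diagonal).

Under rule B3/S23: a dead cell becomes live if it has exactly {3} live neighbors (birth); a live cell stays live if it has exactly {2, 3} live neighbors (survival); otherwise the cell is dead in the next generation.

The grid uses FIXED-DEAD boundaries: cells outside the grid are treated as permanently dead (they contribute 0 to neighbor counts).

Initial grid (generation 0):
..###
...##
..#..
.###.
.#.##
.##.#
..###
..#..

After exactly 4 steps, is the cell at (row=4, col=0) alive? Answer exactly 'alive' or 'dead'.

Answer: alive

Derivation:
Simulating step by step:
Generation 0 (given above): 19 live cells
Generation 1: 12 live cells
..#.#
....#
.#..#
.#..#
#...#
.#...
....#
..#..
Generation 2: 10 live cells
...#.
....#
...##
##.##
##...
.....
.....
.....
Generation 3: 9 live cells
.....
....#
..#..
##.##
###..
.....
.....
.....
Generation 4: 9 live cells
.....
.....
.##.#
#..#.
#.##.
.#...
.....
.....

Cell (4,0) at generation 4: 1 -> alive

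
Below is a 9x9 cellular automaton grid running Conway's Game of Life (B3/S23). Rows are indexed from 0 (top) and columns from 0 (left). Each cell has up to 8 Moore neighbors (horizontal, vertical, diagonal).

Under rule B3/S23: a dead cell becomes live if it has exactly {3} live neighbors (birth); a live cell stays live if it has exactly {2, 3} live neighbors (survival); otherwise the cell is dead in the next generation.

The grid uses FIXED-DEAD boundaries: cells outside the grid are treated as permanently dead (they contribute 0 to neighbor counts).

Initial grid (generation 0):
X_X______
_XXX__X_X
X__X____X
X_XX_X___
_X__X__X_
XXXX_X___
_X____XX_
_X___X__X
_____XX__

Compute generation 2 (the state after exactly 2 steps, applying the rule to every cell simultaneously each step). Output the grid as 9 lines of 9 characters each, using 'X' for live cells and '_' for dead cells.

Simulating step by step:
Generation 0 (given above): 30 live cells
Generation 1: 24 live cells
__XX_____
X__X___X_
X______X_
X_XX_____
_____XX__
X__XXX_X_
____XXXX_
_____X___
_____XX__
Generation 2: 21 live cells
(generation 2 grid is the final answer)

Answer: __XX_____
_XXX_____
X_XX_____
_X____X__
_XX__XX__
___X___X_
___X___X_
_______X_
_____XX__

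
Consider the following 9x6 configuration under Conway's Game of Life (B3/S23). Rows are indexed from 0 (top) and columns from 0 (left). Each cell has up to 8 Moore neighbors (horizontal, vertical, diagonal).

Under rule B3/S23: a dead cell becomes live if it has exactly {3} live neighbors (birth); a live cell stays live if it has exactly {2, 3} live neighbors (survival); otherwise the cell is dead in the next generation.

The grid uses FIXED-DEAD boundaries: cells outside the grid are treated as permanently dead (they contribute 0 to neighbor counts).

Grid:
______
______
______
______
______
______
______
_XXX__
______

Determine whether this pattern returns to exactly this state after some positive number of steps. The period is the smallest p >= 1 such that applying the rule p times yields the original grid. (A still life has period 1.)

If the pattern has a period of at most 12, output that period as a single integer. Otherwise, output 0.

Answer: 2

Derivation:
Simulating and comparing each generation to the original:
Gen 0 (original, given above): 3 live cells
Gen 1: 3 live cells, differs from original
Gen 2: 3 live cells, MATCHES original -> period = 2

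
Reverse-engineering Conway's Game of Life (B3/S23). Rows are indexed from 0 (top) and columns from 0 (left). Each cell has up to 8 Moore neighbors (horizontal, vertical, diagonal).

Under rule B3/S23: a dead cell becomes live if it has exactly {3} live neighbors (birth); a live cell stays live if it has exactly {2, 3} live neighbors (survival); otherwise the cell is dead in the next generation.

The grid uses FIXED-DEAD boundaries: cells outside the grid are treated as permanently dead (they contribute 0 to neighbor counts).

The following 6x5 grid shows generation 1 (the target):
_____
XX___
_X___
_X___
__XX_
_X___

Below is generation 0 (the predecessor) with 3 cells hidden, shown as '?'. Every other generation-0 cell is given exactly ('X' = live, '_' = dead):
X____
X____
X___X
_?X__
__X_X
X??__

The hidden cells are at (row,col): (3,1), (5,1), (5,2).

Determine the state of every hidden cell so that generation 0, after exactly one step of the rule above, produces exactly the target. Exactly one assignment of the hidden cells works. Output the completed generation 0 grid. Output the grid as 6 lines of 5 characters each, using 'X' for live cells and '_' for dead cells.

Answer: X____
X____
X___X
__X__
__X_X
XX___

Derivation:
Hidden generation-0 cells (in order): (3,1), (5,1), (5,2).
A hidden cell only influences target cells in its own 3x3 neighborhood. Try each of the 2^3 = 8 assignments, step the completed generation 0 forward once under B3/S23, and compare with the target:
  (3,1)=_ (5,1)=_ (5,2)=_ -> step gives (4,1)='X' but target has '_' -> reject
  (3,1)=_ (5,1)=_ (5,2)=X -> step gives (4,3)='_' but target has 'X' -> reject
  (3,1)=_ (5,1)=X (5,2)=_ -> step reproduces the target at every cell -> ACCEPT
  (3,1)=_ (5,1)=X (5,2)=X -> step gives (4,3)='_' but target has 'X' -> reject
  (3,1)=X (5,1)=_ (5,2)=_ -> step gives (2,0)='X' but target has '_' -> reject
  (3,1)=X (5,1)=_ (5,2)=X -> step gives (2,0)='X' but target has '_' -> reject
  (3,1)=X (5,1)=X (5,2)=_ -> step gives (2,0)='X' but target has '_' -> reject
  (3,1)=X (5,1)=X (5,2)=X -> step gives (2,0)='X' but target has '_' -> reject
Unique solution: (3,1)=dead, (5,1)=live, (5,2)=dead.
Check: live-neighbor counts of every cell in the completed generation 0:
12000
23011
13120
13142
24230
12221
Applying B3/S23 to generation 0 with these counts gives:
_____
XX___
_X___
_X___
__XX_
_X___
which matches the target exactly.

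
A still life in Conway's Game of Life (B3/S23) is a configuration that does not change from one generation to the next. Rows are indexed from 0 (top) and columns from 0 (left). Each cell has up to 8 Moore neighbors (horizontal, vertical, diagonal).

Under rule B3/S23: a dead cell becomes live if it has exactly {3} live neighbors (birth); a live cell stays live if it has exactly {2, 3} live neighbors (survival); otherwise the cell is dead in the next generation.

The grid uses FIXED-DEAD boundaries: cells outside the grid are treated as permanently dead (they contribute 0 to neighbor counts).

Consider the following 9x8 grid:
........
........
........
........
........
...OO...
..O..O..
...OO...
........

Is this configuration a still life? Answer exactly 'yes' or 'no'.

Compute generation 1 and compare to generation 0 (given above):
Generation 1:
........
........
........
........
........
...OO...
..O..O..
...OO...
........
The grids are IDENTICAL -> still life.

Answer: yes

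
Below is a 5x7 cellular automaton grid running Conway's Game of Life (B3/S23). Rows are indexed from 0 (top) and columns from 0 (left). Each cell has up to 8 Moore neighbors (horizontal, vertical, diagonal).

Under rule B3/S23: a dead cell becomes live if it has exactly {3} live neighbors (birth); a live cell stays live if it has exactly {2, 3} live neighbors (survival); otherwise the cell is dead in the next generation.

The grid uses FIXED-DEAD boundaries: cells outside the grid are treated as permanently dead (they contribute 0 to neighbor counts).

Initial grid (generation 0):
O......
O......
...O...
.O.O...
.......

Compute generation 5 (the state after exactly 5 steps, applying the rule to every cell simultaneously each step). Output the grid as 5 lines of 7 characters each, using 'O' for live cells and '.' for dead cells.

Simulating step by step:
Generation 0 (given above): 5 live cells
Generation 1: 2 live cells
.......
.......
..O....
..O....
.......
Generation 2: 0 live cells
.......
.......
.......
.......
.......
Generation 3: 0 live cells
.......
.......
.......
.......
.......
Generation 4: 0 live cells
.......
.......
.......
.......
.......
Generation 5: 0 live cells
(generation 5 grid is the final answer)

Answer: .......
.......
.......
.......
.......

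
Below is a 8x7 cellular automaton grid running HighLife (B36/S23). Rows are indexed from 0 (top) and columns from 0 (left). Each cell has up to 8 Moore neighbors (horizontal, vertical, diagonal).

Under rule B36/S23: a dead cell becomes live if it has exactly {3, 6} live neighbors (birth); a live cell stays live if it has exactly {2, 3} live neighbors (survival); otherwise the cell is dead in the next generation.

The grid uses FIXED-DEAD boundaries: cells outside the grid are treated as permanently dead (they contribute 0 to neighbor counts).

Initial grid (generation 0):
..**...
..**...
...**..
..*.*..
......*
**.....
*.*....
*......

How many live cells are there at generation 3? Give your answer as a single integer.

Simulating step by step:
Generation 0 (given above): 14 live cells
Generation 1: 10 live cells
..**...
.......
....*..
....**.
.*.....
**.....
*......
.*.....
Generation 2: 10 live cells
.......
...*...
....**.
....**.
**.....
**.....
*......
.......
Generation 3: 9 live cells
.......
....*..
...*.*.
....**.
**.....
.......
**.....
.......
Population at generation 3: 9

Answer: 9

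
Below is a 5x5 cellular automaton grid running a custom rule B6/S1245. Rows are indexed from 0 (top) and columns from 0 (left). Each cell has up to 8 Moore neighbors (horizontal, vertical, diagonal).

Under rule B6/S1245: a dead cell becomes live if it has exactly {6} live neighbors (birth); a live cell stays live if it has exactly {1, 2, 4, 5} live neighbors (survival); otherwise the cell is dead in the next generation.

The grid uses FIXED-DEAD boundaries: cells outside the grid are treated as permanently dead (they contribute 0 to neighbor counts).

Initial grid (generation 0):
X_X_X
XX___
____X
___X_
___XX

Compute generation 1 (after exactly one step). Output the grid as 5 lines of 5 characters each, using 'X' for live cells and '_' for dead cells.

Simulating step by step:
Generation 0 (given above): 9 live cells
Generation 1: 6 live cells
(generation 1 grid is the final answer)

Answer: X_X__
X____
____X
_____
___XX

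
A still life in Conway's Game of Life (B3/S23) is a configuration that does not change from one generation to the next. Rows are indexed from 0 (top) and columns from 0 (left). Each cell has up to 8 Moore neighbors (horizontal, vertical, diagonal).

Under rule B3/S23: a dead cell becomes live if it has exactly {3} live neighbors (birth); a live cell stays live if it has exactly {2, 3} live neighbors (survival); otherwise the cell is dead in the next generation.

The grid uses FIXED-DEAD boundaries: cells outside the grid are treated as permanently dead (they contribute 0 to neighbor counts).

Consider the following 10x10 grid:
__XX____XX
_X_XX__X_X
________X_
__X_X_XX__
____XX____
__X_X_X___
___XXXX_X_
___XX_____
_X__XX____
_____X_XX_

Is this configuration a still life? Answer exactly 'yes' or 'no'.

Compute generation 1 and compare to generation 0 (given above):
Generation 1:
__XXX___XX
___XX__X_X
__X_XXX_X_
___XX_XX__
____X__X__
______XX__
__X___XX__
__X___X___
___X_XX___
____XXX___
Cell (0,4) differs: gen0=0 vs gen1=1 -> NOT a still life.

Answer: no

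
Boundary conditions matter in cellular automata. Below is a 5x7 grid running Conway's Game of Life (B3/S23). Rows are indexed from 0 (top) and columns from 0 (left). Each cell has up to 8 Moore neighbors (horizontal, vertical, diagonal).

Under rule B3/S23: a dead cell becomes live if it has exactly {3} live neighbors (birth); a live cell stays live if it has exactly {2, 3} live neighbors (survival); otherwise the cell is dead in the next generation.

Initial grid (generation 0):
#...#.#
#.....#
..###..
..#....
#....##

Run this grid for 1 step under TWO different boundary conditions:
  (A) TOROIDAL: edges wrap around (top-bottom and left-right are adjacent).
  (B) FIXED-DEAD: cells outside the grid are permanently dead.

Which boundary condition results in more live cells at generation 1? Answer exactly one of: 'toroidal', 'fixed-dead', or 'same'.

Answer: toroidal

Derivation:
Under TOROIDAL boundary, generation 1:
.#.....
##..#.#
.###...
.##.###
##...#.
Population = 16

Under FIXED-DEAD boundary, generation 1:
.....#.
.#..#..
.###...
.##.##.
.......
Population = 10

Comparison: toroidal=16, fixed-dead=10 -> toroidal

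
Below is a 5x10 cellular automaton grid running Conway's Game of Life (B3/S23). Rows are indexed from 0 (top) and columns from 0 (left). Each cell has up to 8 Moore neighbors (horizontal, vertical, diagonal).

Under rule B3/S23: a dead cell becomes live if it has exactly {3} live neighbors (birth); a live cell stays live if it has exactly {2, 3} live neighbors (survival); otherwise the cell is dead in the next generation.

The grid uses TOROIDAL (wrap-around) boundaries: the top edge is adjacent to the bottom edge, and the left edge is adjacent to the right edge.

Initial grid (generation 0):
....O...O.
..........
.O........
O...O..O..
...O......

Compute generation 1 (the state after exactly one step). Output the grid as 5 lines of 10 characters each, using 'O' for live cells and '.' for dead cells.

Answer: ..........
..........
..........
..........
...OO.....

Derivation:
Simulating step by step:
Generation 0 (given above): 7 live cells
Generation 1: 2 live cells
(generation 1 grid is the final answer)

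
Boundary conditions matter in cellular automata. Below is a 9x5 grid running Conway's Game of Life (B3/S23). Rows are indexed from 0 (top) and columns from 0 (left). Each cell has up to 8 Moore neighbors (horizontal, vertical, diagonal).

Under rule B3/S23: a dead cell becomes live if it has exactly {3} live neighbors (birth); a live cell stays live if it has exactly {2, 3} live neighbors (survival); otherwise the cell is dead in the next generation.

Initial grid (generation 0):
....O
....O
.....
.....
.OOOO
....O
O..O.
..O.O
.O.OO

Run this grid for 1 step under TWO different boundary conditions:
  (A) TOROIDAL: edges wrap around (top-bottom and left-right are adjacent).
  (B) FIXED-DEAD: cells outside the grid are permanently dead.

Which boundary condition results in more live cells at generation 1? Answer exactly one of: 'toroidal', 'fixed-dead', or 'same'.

Answer: fixed-dead

Derivation:
Under TOROIDAL boundary, generation 1:
....O
.....
.....
..OO.
O.OOO
.O...
O..O.
.OO..
..O.O
Population = 14

Under FIXED-DEAD boundary, generation 1:
.....
.....
.....
..OO.
..OOO
.O..O
...OO
.OO.O
..OOO
Population = 15

Comparison: toroidal=14, fixed-dead=15 -> fixed-dead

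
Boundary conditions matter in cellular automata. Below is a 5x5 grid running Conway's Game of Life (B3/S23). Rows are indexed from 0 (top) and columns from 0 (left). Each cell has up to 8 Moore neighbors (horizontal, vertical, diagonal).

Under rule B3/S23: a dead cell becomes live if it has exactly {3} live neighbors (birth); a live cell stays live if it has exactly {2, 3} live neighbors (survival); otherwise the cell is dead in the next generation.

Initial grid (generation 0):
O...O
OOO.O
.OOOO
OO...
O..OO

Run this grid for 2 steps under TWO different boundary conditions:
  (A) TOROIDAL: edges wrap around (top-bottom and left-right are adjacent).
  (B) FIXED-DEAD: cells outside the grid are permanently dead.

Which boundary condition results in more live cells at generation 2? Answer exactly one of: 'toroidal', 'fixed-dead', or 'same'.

Answer: fixed-dead

Derivation:
Under TOROIDAL boundary, generation 2:
.....
.....
.....
.....
.....
Population = 0

Under FIXED-DEAD boundary, generation 2:
.....
...OO
.....
OO...
OO...
Population = 6

Comparison: toroidal=0, fixed-dead=6 -> fixed-dead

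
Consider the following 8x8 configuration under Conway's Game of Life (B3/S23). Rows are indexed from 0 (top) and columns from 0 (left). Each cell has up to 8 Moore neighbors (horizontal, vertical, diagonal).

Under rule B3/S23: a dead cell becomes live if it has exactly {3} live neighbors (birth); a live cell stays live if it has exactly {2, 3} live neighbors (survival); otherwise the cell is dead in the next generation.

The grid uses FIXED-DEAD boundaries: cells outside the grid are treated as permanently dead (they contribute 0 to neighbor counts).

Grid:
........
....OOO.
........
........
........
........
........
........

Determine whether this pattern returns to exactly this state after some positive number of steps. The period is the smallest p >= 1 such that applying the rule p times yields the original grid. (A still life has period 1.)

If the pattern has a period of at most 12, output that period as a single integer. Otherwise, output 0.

Answer: 2

Derivation:
Simulating and comparing each generation to the original:
Gen 0 (original, given above): 3 live cells
Gen 1: 3 live cells, differs from original
Gen 2: 3 live cells, MATCHES original -> period = 2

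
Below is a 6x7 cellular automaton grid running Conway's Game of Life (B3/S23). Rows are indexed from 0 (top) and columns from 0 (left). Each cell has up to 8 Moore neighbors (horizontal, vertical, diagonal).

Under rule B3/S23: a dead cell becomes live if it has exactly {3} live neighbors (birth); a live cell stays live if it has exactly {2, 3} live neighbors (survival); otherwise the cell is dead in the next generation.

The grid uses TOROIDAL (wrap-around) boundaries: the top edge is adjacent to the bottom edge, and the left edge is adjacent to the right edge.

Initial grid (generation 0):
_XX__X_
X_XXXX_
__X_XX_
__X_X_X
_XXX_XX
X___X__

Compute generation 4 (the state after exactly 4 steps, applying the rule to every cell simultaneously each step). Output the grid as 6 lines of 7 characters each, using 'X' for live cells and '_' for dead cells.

Simulating step by step:
Generation 0 (given above): 21 live cells
Generation 1: 11 live cells
X_X__X_
_______
__X____
X_____X
_XX___X
X___X__
Generation 2: 13 live cells
_X____X
_X_____
_______
X_X___X
_X___XX
X_XX_X_
Generation 3: 15 live cells
_X____X
X______
XX_____
XX___XX
___XXX_
__X_XX_
Generation 4: 14 live cells
(generation 4 grid is the final answer)

Answer: XX___XX
______X
_______
_XX__X_
XXXX___
__X___X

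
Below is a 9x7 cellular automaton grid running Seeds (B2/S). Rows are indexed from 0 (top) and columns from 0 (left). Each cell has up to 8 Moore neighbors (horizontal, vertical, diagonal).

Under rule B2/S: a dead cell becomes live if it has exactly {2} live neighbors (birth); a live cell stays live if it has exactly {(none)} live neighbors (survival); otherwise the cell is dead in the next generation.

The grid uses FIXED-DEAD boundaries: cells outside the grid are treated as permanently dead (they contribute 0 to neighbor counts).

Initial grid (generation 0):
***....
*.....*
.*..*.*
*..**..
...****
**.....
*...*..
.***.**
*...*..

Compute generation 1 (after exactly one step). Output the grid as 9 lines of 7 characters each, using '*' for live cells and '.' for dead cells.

Simulating step by step:
Generation 0 (given above): 26 live cells
Generation 1: 7 live cells
(generation 1 grid is the final answer)

Answer: .......
...*...
..*....
.*.....
.......
..*...*
......*
.......
......*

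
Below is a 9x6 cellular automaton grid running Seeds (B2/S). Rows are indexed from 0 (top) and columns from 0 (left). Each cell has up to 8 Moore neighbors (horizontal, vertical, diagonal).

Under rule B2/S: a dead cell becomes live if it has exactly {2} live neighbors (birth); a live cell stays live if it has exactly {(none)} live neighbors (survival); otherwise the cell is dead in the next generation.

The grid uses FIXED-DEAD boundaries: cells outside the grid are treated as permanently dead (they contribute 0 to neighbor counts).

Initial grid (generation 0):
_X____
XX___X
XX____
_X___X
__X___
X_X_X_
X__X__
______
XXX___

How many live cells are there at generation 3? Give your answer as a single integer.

Answer: 10

Derivation:
Simulating step by step:
Generation 0 (given above): 17 live cells
Generation 1: 9 live cells
__X___
______
____XX
______
X___XX
______
__X_X_
___X__
______
Generation 2: 7 live cells
______
___XXX
______
___X__
______
_X____
______
__X_X_
______
Generation 3: 10 live cells
___X_X
______
__X__X
______
__X___
______
_XXX__
___X__
___X__
Population at generation 3: 10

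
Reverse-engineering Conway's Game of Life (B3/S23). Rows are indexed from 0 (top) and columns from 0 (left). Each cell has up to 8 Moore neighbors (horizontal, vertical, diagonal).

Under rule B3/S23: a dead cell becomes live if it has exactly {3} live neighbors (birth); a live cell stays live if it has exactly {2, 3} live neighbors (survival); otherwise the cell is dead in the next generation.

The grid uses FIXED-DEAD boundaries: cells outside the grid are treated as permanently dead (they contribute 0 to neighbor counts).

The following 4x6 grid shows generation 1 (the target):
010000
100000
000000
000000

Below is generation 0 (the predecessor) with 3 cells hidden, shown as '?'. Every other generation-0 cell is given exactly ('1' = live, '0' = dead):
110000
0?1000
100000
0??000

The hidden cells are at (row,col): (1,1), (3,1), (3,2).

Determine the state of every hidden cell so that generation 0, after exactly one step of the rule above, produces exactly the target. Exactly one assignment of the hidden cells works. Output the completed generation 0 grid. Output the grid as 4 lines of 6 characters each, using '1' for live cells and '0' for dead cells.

Answer: 110000
001000
100000
000000

Derivation:
Hidden generation-0 cells (in order): (1,1), (3,1), (3,2).
A hidden cell only influences target cells in its own 3x3 neighborhood. Try each of the 2^3 = 8 assignments, step the completed generation 0 forward once under B3/S23, and compare with the target:
  (1,1)=0 (3,1)=0 (3,2)=0 -> step reproduces the target at every cell -> ACCEPT
  (1,1)=0 (3,1)=0 (3,2)=1 -> step gives (2,1)='1' but target has '0' -> reject
  (1,1)=0 (3,1)=1 (3,2)=0 -> step gives (2,1)='1' but target has '0' -> reject
  (1,1)=0 (3,1)=1 (3,2)=1 -> step gives (2,2)='1' but target has '0' -> reject
  (1,1)=1 (3,1)=0 (3,2)=0 -> step gives (0,0)='1' but target has '0' -> reject
  (1,1)=1 (3,1)=0 (3,2)=1 -> step gives (0,0)='1' but target has '0' -> reject
  (1,1)=1 (3,1)=1 (3,2)=0 -> step gives (0,0)='1' but target has '0' -> reject
  (1,1)=1 (3,1)=1 (3,2)=1 -> step gives (0,0)='1' but target has '0' -> reject
Unique solution: (1,1)=dead, (3,1)=dead, (3,2)=dead.
Check: live-neighbor counts of every cell in the completed generation 0:
122100
341100
021100
110000
Applying B3/S23 to generation 0 with these counts gives:
010000
100000
000000
000000
which matches the target exactly.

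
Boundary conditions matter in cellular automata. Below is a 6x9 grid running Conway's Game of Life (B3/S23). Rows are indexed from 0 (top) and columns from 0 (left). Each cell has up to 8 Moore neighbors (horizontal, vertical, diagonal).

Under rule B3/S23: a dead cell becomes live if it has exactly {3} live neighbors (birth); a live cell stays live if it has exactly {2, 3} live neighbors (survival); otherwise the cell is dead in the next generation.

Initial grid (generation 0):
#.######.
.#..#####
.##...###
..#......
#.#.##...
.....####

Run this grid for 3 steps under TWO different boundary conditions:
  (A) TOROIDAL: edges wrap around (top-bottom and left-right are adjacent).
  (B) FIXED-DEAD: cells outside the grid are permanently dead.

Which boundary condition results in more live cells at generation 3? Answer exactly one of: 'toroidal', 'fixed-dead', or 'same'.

Under TOROIDAL boundary, generation 3:
.........
#........
..#......
.....##..
....##...
..#......
Population = 7

Under FIXED-DEAD boundary, generation 3:
.#.......
#..#.....
.##...###
.#..#...#
..###.#.#
..##.....
Population = 18

Comparison: toroidal=7, fixed-dead=18 -> fixed-dead

Answer: fixed-dead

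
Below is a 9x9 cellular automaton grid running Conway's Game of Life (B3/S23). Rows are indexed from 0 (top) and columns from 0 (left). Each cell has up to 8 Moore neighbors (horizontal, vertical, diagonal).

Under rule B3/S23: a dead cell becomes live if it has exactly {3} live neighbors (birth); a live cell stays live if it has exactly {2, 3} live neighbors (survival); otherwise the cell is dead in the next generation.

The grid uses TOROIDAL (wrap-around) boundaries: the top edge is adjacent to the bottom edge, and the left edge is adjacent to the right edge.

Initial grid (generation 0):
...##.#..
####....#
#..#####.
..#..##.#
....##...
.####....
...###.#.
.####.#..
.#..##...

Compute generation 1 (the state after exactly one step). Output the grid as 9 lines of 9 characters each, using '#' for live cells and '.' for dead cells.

Simulating step by step:
Generation 0 (given above): 36 live cells
Generation 1: 13 live cells
(generation 1 grid is the final answer)

Answer: .........
##......#
.........
........#
.#....#..
..#...#..
......#..
.#....#..
.#....#..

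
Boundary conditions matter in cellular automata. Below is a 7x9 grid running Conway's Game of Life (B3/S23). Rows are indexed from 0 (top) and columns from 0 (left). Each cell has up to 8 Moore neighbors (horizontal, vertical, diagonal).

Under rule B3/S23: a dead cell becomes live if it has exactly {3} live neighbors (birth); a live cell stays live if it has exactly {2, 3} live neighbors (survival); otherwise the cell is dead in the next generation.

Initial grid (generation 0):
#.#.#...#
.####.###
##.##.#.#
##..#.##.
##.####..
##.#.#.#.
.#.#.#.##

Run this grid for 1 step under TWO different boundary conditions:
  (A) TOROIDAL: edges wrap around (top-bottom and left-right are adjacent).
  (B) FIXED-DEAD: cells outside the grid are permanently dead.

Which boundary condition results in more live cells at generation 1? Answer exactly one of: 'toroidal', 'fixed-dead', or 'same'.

Under TOROIDAL boundary, generation 1:
.........
......#..
.........
.........
...#.....
...#...#.
...#.#.#.
Population = 7

Under FIXED-DEAD boundary, generation 1:
..#.##..#
......#.#
........#
.........
...#.....
...#...##
##.....##
Population = 15

Comparison: toroidal=7, fixed-dead=15 -> fixed-dead

Answer: fixed-dead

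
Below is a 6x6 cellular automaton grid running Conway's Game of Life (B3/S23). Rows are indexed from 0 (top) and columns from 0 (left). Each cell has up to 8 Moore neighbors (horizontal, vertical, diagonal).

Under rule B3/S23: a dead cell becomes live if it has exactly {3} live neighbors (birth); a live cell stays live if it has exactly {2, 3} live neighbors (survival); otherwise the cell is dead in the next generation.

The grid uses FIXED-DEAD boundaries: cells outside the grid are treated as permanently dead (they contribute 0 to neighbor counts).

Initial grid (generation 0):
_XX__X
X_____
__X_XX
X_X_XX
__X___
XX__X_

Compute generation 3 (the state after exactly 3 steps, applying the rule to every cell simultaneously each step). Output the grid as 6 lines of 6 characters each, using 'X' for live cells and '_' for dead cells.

Answer: __X_X_
_X____
_XXX__
_XXX__
_XX___
______

Derivation:
Simulating step by step:
Generation 0 (given above): 15 live cells
Generation 1: 15 live cells
_X____
__XXXX
____XX
__X_XX
X_X_XX
_X____
Generation 2: 12 live cells
__XXX_
__XX_X
__X___
_X____
__X_XX
_X____
Generation 3: 11 live cells
(generation 3 grid is the final answer)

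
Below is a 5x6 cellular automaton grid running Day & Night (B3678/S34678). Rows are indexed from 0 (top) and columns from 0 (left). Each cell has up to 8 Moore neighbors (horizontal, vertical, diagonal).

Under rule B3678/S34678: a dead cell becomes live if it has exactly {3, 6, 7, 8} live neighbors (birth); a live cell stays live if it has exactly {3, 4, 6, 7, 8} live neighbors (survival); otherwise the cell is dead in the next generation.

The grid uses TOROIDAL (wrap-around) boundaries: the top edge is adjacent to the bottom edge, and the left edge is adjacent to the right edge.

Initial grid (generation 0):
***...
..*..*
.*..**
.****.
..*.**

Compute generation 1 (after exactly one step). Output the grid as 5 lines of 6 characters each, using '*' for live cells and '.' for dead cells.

Answer: ***.*.
..****
.*..**
.**...
.*.***

Derivation:
Simulating step by step:
Generation 0 (given above): 15 live cells
Generation 1: 17 live cells
(generation 1 grid is the final answer)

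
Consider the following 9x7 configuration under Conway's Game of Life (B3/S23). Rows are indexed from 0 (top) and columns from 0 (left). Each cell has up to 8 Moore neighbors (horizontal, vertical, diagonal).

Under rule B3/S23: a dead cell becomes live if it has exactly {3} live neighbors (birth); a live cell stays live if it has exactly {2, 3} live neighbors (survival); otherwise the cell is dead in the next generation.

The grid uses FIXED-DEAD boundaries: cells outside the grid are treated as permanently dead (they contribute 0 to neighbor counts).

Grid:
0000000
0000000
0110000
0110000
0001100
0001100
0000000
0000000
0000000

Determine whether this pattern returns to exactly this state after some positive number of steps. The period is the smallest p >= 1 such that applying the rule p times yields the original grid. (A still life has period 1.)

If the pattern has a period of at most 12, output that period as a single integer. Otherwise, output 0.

Answer: 2

Derivation:
Simulating and comparing each generation to the original:
Gen 0 (original, given above): 8 live cells
Gen 1: 6 live cells, differs from original
Gen 2: 8 live cells, MATCHES original -> period = 2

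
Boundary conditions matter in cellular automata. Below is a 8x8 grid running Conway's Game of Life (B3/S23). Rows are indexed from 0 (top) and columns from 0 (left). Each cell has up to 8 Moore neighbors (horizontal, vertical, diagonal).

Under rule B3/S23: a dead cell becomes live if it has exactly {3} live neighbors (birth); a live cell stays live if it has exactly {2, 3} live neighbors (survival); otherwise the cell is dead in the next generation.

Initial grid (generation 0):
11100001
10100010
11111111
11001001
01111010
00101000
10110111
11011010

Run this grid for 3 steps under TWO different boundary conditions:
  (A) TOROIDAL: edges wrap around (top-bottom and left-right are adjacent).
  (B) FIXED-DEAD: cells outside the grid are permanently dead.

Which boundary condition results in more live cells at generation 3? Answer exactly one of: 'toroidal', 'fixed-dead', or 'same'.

Answer: toroidal

Derivation:
Under TOROIDAL boundary, generation 3:
00001110
00001100
00000000
00000000
00000000
00000000
10000011
00000111
Population = 11

Under FIXED-DEAD boundary, generation 3:
00000000
00000000
00000000
00000000
00000000
00000010
11000100
11000110
Population = 8

Comparison: toroidal=11, fixed-dead=8 -> toroidal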